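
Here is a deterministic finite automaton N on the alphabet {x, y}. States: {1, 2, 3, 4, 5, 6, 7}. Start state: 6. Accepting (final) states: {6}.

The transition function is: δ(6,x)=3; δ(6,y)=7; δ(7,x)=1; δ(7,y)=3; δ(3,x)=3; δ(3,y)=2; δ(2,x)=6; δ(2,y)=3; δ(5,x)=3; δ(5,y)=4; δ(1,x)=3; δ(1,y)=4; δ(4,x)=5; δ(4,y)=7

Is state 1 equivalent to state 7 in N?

No

Initial partition by acceptance: {6} | {1,2,3,4,5,7}.
On input x, block {1,2,3,4,5,7} splits into {1,3,4,5,7} and {2}.
Refine {1,3,4,5,7} on symbol y: members go to different blocks, giving {1,4,5,7} and {3}.
Refine {1,4,5,7} on symbol x: members go to different blocks, giving {1,5} and {4,7}.
Refine {4,7} on symbol y: members go to different blocks, giving {4} and {7}.
Stable partition: {6} | {1,5} | {2} | {3} | {4} | {7} — 6 equivalence classes.
1 and 7 end up in different blocks, so they are distinguishable. For instance, the string 'xyx' is accepted from only 1.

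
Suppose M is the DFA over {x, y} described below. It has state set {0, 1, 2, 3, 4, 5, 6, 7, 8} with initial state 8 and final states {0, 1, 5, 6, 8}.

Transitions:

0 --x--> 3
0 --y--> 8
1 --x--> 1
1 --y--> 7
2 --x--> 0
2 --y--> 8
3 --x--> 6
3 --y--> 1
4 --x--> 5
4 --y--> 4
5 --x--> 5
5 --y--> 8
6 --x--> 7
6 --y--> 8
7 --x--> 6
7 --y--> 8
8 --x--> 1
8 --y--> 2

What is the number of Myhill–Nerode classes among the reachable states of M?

First remove the unreachable states {4,5}; 7 states remain.
P0 = {0,1,6,8} | {2,3,7}.
Refine {0,1,6,8} on symbol x: members go to different blocks, giving {0,6} and {1,8}.
The partition is now stable with 3 blocks: {0,6} | {2,3,7} | {1,8}.

3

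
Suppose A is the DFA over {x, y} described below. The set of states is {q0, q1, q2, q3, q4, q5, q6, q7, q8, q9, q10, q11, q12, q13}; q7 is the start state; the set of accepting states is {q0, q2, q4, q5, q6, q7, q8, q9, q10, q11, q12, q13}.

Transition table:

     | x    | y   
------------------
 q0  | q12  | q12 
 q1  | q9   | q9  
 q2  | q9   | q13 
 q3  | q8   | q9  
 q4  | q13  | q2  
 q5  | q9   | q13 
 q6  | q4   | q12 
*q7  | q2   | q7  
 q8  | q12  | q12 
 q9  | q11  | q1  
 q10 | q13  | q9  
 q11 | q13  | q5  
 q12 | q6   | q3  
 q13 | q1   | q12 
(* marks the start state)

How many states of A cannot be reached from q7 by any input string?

2

BFS from q7 reaches {q1, q2, q3, q4, q5, q6, q7, q8, q9, q11, q12, q13}; the 2 state(s) q0, q10 are never visited.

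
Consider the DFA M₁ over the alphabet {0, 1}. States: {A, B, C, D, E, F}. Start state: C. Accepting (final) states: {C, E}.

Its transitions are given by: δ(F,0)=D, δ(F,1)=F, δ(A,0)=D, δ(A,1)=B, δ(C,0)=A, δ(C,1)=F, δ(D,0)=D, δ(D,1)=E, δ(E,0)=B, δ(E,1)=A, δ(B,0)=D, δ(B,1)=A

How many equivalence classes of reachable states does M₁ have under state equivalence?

All states are reachable from the start state.
P0 = {C,E} | {A,B,D,F}.
On input 1, block {A,B,D,F} splits into {A,B,F} and {D}.
No further refinement is possible. Final partition (3 blocks): {C,E} | {A,B,F} | {D}.

3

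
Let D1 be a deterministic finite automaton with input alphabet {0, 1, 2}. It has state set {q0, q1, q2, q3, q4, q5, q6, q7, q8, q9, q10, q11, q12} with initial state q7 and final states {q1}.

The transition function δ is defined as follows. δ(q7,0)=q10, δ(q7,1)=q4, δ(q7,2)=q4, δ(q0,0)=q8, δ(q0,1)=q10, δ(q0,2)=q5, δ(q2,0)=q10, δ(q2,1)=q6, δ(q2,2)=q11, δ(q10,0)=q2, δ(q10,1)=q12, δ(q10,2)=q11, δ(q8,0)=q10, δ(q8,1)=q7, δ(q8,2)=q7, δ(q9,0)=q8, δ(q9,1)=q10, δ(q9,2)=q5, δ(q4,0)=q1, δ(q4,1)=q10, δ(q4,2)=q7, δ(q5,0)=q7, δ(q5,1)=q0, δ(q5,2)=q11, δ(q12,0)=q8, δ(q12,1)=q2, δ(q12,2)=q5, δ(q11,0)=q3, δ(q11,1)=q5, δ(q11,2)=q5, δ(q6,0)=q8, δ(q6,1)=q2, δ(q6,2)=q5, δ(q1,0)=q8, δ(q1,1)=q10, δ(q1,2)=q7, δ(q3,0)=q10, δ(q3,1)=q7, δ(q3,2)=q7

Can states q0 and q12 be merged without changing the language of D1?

Yes

First remove the unreachable states {q9}; 12 states remain.
Initial partition by acceptance: {q1} | {q0,q2,q3,q4,q5,q6,q7,q8,q10,q11,q12}.
Refine {q0,q2,q3,q4,q5,q6,q7,q8,q10,q11,q12} on symbol 0: members go to different blocks, giving {q0,q2,q3,q5,q6,q7,q8,q10,q11,q12} and {q4}.
Split {q0,q2,q3,q5,q6,q7,q8,q10,q11,q12} by δ(·,1) → {q0,q2,q3,q5,q6,q8,q10,q11,q12} and {q7}.
Refine {q0,q2,q3,q5,q6,q8,q10,q11,q12} on symbol 0: members go to different blocks, giving {q0,q2,q3,q6,q8,q10,q11,q12} and {q5}.
On input 1, block {q0,q2,q3,q6,q8,q10,q11,q12} splits into {q0,q2,q6,q10,q12} and {q3,q8} and {q11}.
Split {q0,q2,q6,q10,q12} by δ(·,0) → {q0,q6,q12} and {q2,q10}.
The partition is now stable with 8 blocks: {q1} | {q0,q6,q12} | {q4} | {q7} | {q5} | {q3,q8} | {q11} | {q2,q10}.
q0 and q12 lie in the same block of the stable partition, so they are equivalent — no string distinguishes them.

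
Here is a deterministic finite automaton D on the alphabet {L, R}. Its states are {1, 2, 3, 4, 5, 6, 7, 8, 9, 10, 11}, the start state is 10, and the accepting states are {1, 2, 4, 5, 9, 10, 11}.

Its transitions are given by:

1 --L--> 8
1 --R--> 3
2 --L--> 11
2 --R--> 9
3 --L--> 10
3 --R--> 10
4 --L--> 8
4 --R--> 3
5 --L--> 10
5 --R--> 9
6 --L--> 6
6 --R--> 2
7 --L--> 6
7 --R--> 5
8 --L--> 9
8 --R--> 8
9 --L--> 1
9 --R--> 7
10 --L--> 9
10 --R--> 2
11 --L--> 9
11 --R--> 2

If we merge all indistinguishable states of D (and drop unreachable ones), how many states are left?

Reachable states from the start: {1,2,3,5,6,7,8,9,10,11}. Unreachable: {4} — drop them.
Start with accepting vs non-accepting: {1,2,5,9,10,11} | {3,6,7,8}.
On input L, block {1,2,5,9,10,11} splits into {2,5,9,10,11} and {1}.
On input L, block {2,5,9,10,11} splits into {2,5,10,11} and {9}.
On input L, block {2,5,10,11} splits into {2,5} and {10,11}.
Split {3,6,7,8} by δ(·,L) → {6,7} and {3} and {8}.
The partition is now stable with 7 blocks: {2,5} | {6,7} | {1} | {9} | {10,11} | {3} | {8}.

7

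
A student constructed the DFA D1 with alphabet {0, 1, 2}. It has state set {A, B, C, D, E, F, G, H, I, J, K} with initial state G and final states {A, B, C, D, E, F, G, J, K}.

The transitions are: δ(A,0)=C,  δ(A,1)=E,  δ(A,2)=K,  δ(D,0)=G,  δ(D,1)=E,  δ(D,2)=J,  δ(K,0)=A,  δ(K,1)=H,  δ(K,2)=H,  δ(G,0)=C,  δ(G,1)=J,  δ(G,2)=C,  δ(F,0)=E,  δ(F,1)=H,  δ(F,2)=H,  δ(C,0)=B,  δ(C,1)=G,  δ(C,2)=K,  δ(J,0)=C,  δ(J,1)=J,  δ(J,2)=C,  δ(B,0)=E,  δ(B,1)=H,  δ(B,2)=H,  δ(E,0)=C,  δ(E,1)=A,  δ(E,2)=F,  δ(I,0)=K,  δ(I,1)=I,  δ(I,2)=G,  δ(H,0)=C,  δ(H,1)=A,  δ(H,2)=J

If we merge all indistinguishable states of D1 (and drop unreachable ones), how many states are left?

5

First remove the unreachable states {D,I}; 9 states remain.
Start with accepting vs non-accepting: {A,B,C,E,F,G,J,K} | {H}.
Split {A,B,C,E,F,G,J,K} by δ(·,1) → {A,C,E,G,J} and {B,F,K}.
Refine {A,C,E,G,J} on symbol 0: members go to different blocks, giving {A,E,G,J} and {C}.
On input 2, block {A,E,G,J} splits into {A,E} and {G,J}.
No further refinement is possible. Final partition (5 blocks): {A,E} | {H} | {B,F,K} | {C} | {G,J}.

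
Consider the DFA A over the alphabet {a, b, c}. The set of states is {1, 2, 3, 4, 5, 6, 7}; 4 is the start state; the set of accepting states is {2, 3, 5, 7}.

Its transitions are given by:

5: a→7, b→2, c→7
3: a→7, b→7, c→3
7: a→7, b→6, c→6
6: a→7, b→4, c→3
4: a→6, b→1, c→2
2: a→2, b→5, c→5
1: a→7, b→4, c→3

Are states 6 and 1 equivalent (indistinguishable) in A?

All states are reachable from the start state.
Start with accepting vs non-accepting: {2,3,5,7} | {1,4,6}.
Refine {2,3,5,7} on symbol b: members go to different blocks, giving {2,3,5} and {7}.
On input a, block {2,3,5} splits into {3,5} and {2}.
Refine {3,5} on symbol b: members go to different blocks, giving {3} and {5}.
Split {1,4,6} by δ(·,a) → {1,6} and {4}.
No further refinement is possible. Final partition (6 blocks): {3} | {1,6} | {7} | {2} | {5} | {4}.
6 and 1 lie in the same block of the stable partition, so they are equivalent — no string distinguishes them.

Yes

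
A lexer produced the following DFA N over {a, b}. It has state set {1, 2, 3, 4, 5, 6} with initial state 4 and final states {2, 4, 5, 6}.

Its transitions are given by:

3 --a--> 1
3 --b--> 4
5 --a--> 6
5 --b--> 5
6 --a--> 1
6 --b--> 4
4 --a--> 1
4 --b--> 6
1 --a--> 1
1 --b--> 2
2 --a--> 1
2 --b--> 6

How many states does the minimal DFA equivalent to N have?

2

States {3,5} cannot be reached from the start state, so discard them.
Start with accepting vs non-accepting: {2,4,6} | {1}.
No further refinement is possible. Final partition (2 blocks): {2,4,6} | {1}.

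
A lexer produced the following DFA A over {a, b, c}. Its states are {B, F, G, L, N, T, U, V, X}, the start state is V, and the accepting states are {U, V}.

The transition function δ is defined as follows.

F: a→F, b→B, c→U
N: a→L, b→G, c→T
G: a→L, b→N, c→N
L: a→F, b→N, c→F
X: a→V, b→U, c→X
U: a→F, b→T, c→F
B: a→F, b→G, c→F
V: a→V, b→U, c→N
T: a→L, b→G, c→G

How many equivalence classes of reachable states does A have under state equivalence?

States {X} cannot be reached from the start state, so discard them.
P0 = {U,V} | {B,F,G,L,N,T}.
Split {U,V} by δ(·,a) → {U} and {V}.
On input c, block {B,F,G,L,N,T} splits into {B,G,L,N,T} and {F}.
Split {B,G,L,N,T} by δ(·,a) → {G,N,T} and {B,L}.
No further refinement is possible. Final partition (5 blocks): {U} | {G,N,T} | {V} | {F} | {B,L}.

5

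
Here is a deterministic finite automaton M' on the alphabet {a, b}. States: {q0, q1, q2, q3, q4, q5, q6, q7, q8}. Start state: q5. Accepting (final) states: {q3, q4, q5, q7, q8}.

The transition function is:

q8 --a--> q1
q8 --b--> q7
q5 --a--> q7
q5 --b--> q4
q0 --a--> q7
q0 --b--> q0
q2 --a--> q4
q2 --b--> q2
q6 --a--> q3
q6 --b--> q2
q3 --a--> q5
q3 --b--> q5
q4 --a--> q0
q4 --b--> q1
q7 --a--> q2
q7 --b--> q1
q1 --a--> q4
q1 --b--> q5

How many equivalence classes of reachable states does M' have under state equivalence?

Reachable states from the start: {q0,q1,q2,q4,q5,q7}. Unreachable: {q3,q6,q8} — drop them.
P0 = {q4,q5,q7} | {q0,q1,q2}.
Split {q4,q5,q7} by δ(·,a) → {q4,q7} and {q5}.
Refine {q0,q1,q2} on symbol b: members go to different blocks, giving {q0,q2} and {q1}.
No further refinement is possible. Final partition (4 blocks): {q4,q7} | {q0,q2} | {q5} | {q1}.

4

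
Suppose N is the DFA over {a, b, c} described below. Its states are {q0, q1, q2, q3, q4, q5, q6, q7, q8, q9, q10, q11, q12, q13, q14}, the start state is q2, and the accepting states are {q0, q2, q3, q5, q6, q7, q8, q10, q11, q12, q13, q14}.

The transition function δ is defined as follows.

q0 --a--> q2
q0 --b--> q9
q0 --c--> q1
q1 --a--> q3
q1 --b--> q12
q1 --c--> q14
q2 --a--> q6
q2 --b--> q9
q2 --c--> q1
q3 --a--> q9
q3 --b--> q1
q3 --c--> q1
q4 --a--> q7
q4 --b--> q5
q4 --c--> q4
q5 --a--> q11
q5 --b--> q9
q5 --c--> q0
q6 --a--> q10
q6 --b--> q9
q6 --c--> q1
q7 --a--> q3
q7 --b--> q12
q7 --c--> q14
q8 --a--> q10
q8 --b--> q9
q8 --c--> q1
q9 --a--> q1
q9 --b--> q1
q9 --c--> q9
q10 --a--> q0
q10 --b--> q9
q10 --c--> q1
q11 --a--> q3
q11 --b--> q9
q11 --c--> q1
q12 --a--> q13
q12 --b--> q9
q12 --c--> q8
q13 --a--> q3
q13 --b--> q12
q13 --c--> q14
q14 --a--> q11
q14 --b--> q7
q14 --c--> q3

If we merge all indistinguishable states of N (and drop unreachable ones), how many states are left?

Reachable states from the start: {q0,q1,q2,q3,q6,q7,q8,q9,q10,q11,q12,q13,q14}. Unreachable: {q4,q5} — drop them.
P0 = {q0,q2,q3,q6,q7,q8,q10,q11,q12,q13,q14} | {q1,q9}.
Split {q0,q2,q3,q6,q7,q8,q10,q11,q12,q13,q14} by δ(·,a) → {q0,q2,q6,q7,q8,q10,q11,q12,q13,q14} and {q3}.
On input a, block {q0,q2,q6,q7,q8,q10,q11,q12,q13,q14} splits into {q0,q2,q6,q8,q10,q12,q14} and {q7,q11,q13}.
Refine {q0,q2,q6,q8,q10,q12,q14} on symbol a: members go to different blocks, giving {q0,q2,q6,q8,q10} and {q12,q14}.
Split {q1,q9} by δ(·,a) → {q1} and {q9}.
Refine {q7,q11,q13} on symbol b: members go to different blocks, giving {q7,q13} and {q11}.
Refine {q12,q14} on symbol a: members go to different blocks, giving {q12} and {q14}.
Stable partition: {q0,q2,q6,q8,q10} | {q1} | {q3} | {q7,q13} | {q12} | {q9} | {q11} | {q14} — 8 equivalence classes.

8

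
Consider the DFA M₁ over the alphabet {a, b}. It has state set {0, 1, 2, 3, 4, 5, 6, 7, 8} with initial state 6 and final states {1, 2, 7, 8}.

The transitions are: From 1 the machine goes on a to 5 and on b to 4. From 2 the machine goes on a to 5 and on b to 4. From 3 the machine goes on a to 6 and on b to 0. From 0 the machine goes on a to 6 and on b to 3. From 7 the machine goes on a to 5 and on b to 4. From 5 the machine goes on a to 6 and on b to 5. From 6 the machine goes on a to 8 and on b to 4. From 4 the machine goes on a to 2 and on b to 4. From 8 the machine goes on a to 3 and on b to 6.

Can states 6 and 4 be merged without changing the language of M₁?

Yes

Reachable states from the start: {0,2,3,4,5,6,8}. Unreachable: {1,7} — drop them.
Initial partition by acceptance: {2,8} | {0,3,4,5,6}.
Refine {0,3,4,5,6} on symbol a: members go to different blocks, giving {0,3,5} and {4,6}.
The partition is now stable with 3 blocks: {2,8} | {0,3,5} | {4,6}.
6 and 4 lie in the same block of the stable partition, so they are equivalent — no string distinguishes them.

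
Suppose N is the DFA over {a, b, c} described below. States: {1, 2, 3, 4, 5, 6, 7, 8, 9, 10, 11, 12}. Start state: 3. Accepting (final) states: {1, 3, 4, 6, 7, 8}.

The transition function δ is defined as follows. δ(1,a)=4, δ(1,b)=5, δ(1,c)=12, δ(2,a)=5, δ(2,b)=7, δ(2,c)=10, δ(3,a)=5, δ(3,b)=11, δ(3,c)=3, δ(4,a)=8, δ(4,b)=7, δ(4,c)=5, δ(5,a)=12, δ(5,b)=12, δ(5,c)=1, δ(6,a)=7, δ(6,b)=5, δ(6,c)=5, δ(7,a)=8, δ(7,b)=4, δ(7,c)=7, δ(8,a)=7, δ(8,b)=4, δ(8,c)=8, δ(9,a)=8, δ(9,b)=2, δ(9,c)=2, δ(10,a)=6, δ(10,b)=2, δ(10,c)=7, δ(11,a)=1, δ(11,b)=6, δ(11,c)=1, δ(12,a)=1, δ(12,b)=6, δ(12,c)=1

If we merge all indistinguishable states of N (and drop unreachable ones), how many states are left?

7

First remove the unreachable states {2,9,10}; 9 states remain.
Start with accepting vs non-accepting: {1,3,4,6,7,8} | {5,11,12}.
On input a, block {1,3,4,6,7,8} splits into {1,4,6,7,8} and {3}.
Refine {1,4,6,7,8} on symbol b: members go to different blocks, giving {4,7,8} and {1,6}.
On input c, block {4,7,8} splits into {7,8} and {4}.
Refine {5,11,12} on symbol a: members go to different blocks, giving {11,12} and {5}.
Split {1,6} by δ(·,a) → {1} and {6}.
The partition is now stable with 7 blocks: {7,8} | {11,12} | {3} | {1} | {4} | {5} | {6}.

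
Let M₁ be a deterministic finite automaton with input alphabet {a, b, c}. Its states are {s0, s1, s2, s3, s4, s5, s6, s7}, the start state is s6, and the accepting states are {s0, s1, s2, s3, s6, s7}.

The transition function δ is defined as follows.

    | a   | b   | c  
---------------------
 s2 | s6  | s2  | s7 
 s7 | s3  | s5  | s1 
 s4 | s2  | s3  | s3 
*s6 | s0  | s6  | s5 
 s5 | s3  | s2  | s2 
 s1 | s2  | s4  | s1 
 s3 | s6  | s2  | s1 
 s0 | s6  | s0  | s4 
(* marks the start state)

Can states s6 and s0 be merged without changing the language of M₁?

Every state is reachable, so we keep all 8.
P0 = {s0,s1,s2,s3,s6,s7} | {s4,s5}.
On input b, block {s0,s1,s2,s3,s6,s7} splits into {s0,s2,s3,s6} and {s1,s7}.
Split {s0,s2,s3,s6} by δ(·,c) → {s0,s6} and {s2,s3}.
The partition is now stable with 4 blocks: {s0,s6} | {s4,s5} | {s1,s7} | {s2,s3}.
s6 and s0 lie in the same block of the stable partition, so they are equivalent — no string distinguishes them.

Yes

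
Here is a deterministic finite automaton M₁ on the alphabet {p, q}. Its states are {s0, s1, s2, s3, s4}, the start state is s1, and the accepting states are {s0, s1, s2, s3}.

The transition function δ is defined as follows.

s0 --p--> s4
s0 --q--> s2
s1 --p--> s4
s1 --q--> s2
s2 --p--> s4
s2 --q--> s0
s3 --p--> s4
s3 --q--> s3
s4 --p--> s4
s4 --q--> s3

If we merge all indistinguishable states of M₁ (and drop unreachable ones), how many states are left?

Every state is reachable, so we keep all 5.
P0 = {s0,s1,s2,s3} | {s4}.
Stable partition: {s0,s1,s2,s3} | {s4} — 2 equivalence classes.

2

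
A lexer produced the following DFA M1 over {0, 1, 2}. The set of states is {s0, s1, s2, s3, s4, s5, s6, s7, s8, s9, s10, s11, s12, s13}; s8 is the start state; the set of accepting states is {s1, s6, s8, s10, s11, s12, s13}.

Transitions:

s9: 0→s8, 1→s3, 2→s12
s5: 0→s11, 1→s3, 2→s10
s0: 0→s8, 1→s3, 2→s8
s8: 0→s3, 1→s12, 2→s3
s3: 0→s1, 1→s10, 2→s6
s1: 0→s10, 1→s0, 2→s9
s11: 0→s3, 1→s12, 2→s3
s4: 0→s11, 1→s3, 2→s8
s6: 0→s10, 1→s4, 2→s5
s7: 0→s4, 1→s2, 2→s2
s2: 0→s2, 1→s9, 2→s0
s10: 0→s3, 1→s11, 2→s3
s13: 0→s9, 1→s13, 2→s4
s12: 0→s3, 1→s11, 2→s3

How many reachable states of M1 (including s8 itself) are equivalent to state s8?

States {s2,s7,s13} cannot be reached from the start state, so discard them.
Start with accepting vs non-accepting: {s1,s6,s8,s10,s11,s12} | {s0,s3,s4,s5,s9}.
On input 0, block {s1,s6,s8,s10,s11,s12} splits into {s8,s10,s11,s12} and {s1,s6}.
Split {s0,s3,s4,s5,s9} by δ(·,0) → {s0,s4,s5,s9} and {s3}.
Stable partition: {s8,s10,s11,s12} | {s0,s4,s5,s9} | {s1,s6} | {s3} — 4 equivalence classes.
The equivalence class containing s8 is {s8,s10,s11,s12}, of size 4.

4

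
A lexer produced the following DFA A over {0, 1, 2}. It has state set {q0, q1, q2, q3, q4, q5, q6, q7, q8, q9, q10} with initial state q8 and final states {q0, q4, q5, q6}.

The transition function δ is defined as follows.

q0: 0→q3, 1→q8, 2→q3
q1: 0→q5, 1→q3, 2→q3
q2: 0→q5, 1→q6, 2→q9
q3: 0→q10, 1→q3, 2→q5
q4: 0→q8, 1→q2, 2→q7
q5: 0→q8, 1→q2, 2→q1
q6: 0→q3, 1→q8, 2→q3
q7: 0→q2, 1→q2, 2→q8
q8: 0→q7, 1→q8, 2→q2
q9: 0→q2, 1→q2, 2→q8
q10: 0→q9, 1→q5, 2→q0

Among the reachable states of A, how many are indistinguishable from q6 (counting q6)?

2

Reachable states from the start: {q0,q1,q2,q3,q5,q6,q7,q8,q9,q10}. Unreachable: {q4} — drop them.
Initial partition by acceptance: {q0,q5,q6} | {q1,q2,q3,q7,q8,q9,q10}.
Refine {q1,q2,q3,q7,q8,q9,q10} on symbol 0: members go to different blocks, giving {q3,q7,q8,q9,q10} and {q1,q2}.
On input 1, block {q0,q5,q6} splits into {q0,q6} and {q5}.
Refine {q3,q7,q8,q9,q10} on symbol 0: members go to different blocks, giving {q3,q8,q10} and {q7,q9}.
Split {q3,q8,q10} by δ(·,0) → {q8,q10} and {q3}.
Refine {q8,q10} on symbol 1: members go to different blocks, giving {q8} and {q10}.
Split {q1,q2} by δ(·,1) → {q1} and {q2}.
The partition is now stable with 8 blocks: {q0,q6} | {q8} | {q1} | {q5} | {q7,q9} | {q3} | {q10} | {q2}.
The equivalence class containing q6 is {q0,q6}, of size 2.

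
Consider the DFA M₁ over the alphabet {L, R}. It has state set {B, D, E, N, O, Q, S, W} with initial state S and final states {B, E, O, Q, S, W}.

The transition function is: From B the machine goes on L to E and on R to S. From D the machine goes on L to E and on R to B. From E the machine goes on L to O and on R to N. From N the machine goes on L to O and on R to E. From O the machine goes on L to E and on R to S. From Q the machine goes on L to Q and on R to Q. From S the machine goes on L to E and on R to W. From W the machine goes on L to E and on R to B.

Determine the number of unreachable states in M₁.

BFS from S reaches {B, E, N, O, S, W}; the 2 state(s) D, Q are never visited.

2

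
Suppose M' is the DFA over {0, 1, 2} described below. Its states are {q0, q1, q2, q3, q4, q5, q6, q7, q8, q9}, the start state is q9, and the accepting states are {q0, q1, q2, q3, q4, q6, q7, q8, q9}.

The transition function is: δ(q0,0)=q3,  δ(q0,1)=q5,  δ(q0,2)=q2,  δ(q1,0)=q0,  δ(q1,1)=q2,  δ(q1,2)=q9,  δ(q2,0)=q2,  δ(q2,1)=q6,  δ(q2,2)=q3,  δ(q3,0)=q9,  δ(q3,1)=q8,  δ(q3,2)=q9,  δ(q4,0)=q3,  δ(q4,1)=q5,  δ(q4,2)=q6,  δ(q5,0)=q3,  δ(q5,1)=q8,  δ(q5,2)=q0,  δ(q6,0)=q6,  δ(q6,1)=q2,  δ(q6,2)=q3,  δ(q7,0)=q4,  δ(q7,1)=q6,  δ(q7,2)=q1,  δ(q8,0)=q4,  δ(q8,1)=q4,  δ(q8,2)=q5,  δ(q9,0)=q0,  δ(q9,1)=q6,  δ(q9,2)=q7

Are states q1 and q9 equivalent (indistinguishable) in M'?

Yes

Initial partition by acceptance: {q0,q1,q2,q3,q4,q6,q7,q8,q9} | {q5}.
Split {q0,q1,q2,q3,q4,q6,q7,q8,q9} by δ(·,1) → {q1,q2,q3,q6,q7,q8,q9} and {q0,q4}.
On input 0, block {q1,q2,q3,q6,q7,q8,q9} splits into {q1,q7,q8,q9} and {q2,q3,q6}.
On input 1, block {q1,q7,q8,q9} splits into {q1,q7,q9} and {q8}.
On input 0, block {q2,q3,q6} splits into {q2,q6} and {q3}.
No further refinement is possible. Final partition (6 blocks): {q1,q7,q9} | {q5} | {q0,q4} | {q2,q6} | {q8} | {q3}.
q1 and q9 lie in the same block of the stable partition, so they are equivalent — no string distinguishes them.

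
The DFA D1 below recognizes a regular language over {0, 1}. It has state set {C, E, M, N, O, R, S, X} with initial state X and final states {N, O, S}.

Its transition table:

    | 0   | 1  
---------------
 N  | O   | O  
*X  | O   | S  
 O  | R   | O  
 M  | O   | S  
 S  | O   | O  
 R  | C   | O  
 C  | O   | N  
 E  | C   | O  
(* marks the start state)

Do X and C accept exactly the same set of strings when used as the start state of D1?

Yes

Reachable states from the start: {C,N,O,R,S,X}. Unreachable: {E,M} — drop them.
Initial partition by acceptance: {N,O,S} | {C,R,X}.
On input 0, block {N,O,S} splits into {N,S} and {O}.
Split {C,R,X} by δ(·,0) → {C,X} and {R}.
No further refinement is possible. Final partition (4 blocks): {N,S} | {C,X} | {O} | {R}.
X and C lie in the same block of the stable partition, so they are equivalent — no string distinguishes them.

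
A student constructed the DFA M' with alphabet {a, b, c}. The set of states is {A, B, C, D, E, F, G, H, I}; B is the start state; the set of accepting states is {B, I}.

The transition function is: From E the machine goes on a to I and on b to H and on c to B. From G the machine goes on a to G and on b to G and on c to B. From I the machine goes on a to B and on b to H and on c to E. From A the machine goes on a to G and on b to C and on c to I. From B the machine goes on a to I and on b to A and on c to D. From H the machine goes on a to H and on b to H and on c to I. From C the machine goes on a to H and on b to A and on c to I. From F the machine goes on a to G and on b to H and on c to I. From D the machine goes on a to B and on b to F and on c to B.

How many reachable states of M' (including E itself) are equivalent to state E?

2

All states are reachable from the start state.
P0 = {B,I} | {A,C,D,E,F,G,H}.
Refine {A,C,D,E,F,G,H} on symbol a: members go to different blocks, giving {A,C,F,G,H} and {D,E}.
Stable partition: {B,I} | {A,C,F,G,H} | {D,E} — 3 equivalence classes.
State E belongs to the block {D,E}, which has 2 states.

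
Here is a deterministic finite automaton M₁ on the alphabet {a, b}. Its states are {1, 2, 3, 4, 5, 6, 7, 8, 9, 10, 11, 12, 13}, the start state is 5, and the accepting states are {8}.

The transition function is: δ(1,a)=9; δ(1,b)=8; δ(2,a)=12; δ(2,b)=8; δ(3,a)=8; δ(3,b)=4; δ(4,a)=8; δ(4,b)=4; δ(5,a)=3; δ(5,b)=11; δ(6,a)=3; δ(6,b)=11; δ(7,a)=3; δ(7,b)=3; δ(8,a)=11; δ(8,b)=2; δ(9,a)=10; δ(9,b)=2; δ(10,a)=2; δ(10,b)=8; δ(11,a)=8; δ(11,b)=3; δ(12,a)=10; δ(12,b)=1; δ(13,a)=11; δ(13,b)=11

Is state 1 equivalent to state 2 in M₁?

Yes

First remove the unreachable states {6,7,13}; 10 states remain.
Start with accepting vs non-accepting: {8} | {1,2,3,4,5,9,10,11,12}.
On input a, block {1,2,3,4,5,9,10,11,12} splits into {1,2,5,9,10,12} and {3,4,11}.
On input a, block {1,2,5,9,10,12} splits into {1,2,9,10,12} and {5}.
Refine {1,2,9,10,12} on symbol b: members go to different blocks, giving {1,2,10} and {9,12}.
Split {1,2,10} by δ(·,a) → {1,2} and {10}.
Stable partition: {8} | {1,2} | {3,4,11} | {5} | {9,12} | {10} — 6 equivalence classes.
1 and 2 lie in the same block of the stable partition, so they are equivalent — no string distinguishes them.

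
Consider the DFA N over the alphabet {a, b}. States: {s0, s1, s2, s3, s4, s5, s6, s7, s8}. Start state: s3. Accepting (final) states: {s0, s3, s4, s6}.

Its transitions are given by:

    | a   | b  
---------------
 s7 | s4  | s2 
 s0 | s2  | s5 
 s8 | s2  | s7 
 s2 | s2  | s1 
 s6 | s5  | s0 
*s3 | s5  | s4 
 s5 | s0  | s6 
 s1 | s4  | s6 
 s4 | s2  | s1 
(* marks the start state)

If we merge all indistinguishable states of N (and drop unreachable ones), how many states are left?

4

First remove the unreachable states {s7,s8}; 7 states remain.
Initial partition by acceptance: {s0,s3,s4,s6} | {s1,s2,s5}.
Refine {s0,s3,s4,s6} on symbol b: members go to different blocks, giving {s0,s4} and {s3,s6}.
Split {s1,s2,s5} by δ(·,a) → {s1,s5} and {s2}.
The partition is now stable with 4 blocks: {s0,s4} | {s1,s5} | {s3,s6} | {s2}.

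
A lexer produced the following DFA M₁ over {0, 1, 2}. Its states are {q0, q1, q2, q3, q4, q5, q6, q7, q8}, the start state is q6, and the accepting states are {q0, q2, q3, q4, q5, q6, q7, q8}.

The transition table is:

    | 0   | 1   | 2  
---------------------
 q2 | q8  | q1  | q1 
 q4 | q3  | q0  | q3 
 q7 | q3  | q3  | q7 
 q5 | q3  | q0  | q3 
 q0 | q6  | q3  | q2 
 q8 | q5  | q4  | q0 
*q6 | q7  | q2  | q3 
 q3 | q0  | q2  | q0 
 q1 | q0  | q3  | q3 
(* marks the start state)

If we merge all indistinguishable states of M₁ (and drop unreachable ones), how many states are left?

8

P0 = {q0,q2,q3,q4,q5,q6,q7,q8} | {q1}.
Split {q0,q2,q3,q4,q5,q6,q7,q8} by δ(·,1) → {q0,q3,q4,q5,q6,q7,q8} and {q2}.
Refine {q0,q3,q4,q5,q6,q7,q8} on symbol 1: members go to different blocks, giving {q0,q4,q5,q7,q8} and {q3,q6}.
On input 0, block {q0,q4,q5,q7,q8} splits into {q0,q4,q5,q7} and {q8}.
Split {q0,q4,q5,q7} by δ(·,1) → {q0,q7} and {q4,q5}.
Refine {q0,q7} on symbol 2: members go to different blocks, giving {q0} and {q7}.
On input 0, block {q3,q6} splits into {q3} and {q6}.
No further refinement is possible. Final partition (8 blocks): {q0} | {q1} | {q2} | {q3} | {q8} | {q4,q5} | {q7} | {q6}.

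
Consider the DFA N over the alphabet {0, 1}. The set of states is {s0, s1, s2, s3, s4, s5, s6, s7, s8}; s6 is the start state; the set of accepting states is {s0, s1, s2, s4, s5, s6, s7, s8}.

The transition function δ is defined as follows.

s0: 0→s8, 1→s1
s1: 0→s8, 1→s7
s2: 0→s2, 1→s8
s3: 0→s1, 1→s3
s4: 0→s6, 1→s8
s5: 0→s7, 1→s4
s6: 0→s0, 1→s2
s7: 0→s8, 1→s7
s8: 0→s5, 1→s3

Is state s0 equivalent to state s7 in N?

Initial partition by acceptance: {s0,s1,s2,s4,s5,s6,s7,s8} | {s3}.
Refine {s0,s1,s2,s4,s5,s6,s7,s8} on symbol 1: members go to different blocks, giving {s0,s1,s2,s4,s5,s6,s7} and {s8}.
On input 0, block {s0,s1,s2,s4,s5,s6,s7} splits into {s2,s4,s5,s6} and {s0,s1,s7}.
Refine {s2,s4,s5,s6} on symbol 0: members go to different blocks, giving {s2,s4} and {s5,s6}.
Refine {s2,s4} on symbol 0: members go to different blocks, giving {s2} and {s4}.
Refine {s5,s6} on symbol 1: members go to different blocks, giving {s5} and {s6}.
The partition is now stable with 7 blocks: {s2} | {s3} | {s8} | {s0,s1,s7} | {s5} | {s4} | {s6}.
s0 and s7 lie in the same block of the stable partition, so they are equivalent — no string distinguishes them.

Yes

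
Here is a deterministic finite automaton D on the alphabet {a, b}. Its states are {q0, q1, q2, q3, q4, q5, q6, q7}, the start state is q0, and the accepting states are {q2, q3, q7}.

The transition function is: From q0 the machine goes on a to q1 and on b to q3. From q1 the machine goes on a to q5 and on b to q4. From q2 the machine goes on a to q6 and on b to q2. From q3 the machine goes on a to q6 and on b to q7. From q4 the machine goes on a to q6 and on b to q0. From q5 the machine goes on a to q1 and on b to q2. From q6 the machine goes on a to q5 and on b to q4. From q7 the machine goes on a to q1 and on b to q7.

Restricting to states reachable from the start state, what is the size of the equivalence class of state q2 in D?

3

Initial partition by acceptance: {q2,q3,q7} | {q0,q1,q4,q5,q6}.
On input b, block {q0,q1,q4,q5,q6} splits into {q1,q4,q6} and {q0,q5}.
On input a, block {q1,q4,q6} splits into {q1,q6} and {q4}.
The partition is now stable with 4 blocks: {q2,q3,q7} | {q1,q6} | {q0,q5} | {q4}.
The equivalence class containing q2 is {q2,q3,q7}, of size 3.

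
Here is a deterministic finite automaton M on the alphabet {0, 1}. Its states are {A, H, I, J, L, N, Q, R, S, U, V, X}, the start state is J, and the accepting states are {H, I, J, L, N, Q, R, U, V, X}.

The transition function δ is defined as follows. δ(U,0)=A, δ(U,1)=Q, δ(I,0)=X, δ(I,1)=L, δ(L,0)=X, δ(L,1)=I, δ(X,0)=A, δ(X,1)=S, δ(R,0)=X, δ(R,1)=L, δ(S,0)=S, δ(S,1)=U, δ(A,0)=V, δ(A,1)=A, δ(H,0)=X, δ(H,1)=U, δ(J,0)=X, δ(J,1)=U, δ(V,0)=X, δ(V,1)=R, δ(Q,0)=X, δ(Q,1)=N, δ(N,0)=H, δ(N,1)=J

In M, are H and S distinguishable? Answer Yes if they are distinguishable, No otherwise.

Yes

Every state is reachable, so we keep all 12.
P0 = {H,I,J,L,N,Q,R,U,V,X} | {A,S}.
Split {H,I,J,L,N,Q,R,U,V,X} by δ(·,0) → {H,I,J,L,N,Q,R,V} and {U,X}.
Refine {H,I,J,L,N,Q,R,V} on symbol 0: members go to different blocks, giving {H,I,J,L,Q,R,V} and {N}.
On input 1, block {H,I,J,L,Q,R,V} splits into {I,L,R,V} and {H,J} and {Q}.
Split {A,S} by δ(·,0) → {S} and {A}.
Refine {U,X} on symbol 1: members go to different blocks, giving {U} and {X}.
The partition is now stable with 8 blocks: {I,L,R,V} | {S} | {U} | {N} | {H,J} | {Q} | {A} | {X}.
H and S end up in different blocks, so they are distinguishable. For instance, the string 'ε' is accepted from only H.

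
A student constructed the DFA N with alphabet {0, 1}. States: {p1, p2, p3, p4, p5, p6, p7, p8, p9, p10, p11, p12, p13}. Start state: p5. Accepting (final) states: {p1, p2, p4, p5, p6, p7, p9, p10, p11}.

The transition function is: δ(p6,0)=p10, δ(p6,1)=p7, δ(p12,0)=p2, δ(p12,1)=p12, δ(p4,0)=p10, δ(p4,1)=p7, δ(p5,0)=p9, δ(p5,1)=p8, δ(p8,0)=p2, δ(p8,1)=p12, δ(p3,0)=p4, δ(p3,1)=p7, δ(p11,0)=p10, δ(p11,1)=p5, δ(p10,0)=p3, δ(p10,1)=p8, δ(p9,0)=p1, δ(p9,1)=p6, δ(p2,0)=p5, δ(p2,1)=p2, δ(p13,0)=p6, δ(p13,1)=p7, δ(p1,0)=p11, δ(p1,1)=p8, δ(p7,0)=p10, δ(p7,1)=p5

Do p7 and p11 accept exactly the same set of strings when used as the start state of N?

States {p13} cannot be reached from the start state, so discard them.
Start with accepting vs non-accepting: {p1,p2,p4,p5,p6,p7,p9,p10,p11} | {p3,p8,p12}.
Split {p1,p2,p4,p5,p6,p7,p9,p10,p11} by δ(·,0) → {p1,p2,p4,p5,p6,p7,p9,p11} and {p10}.
Split {p1,p2,p4,p5,p6,p7,p9,p11} by δ(·,0) → {p1,p2,p5,p9} and {p4,p6,p7,p11}.
Refine {p1,p2,p5,p9} on symbol 0: members go to different blocks, giving {p2,p5,p9} and {p1}.
On input 0, block {p2,p5,p9} splits into {p2,p5} and {p9}.
Refine {p2,p5} on symbol 0: members go to different blocks, giving {p2} and {p5}.
Refine {p3,p8,p12} on symbol 0: members go to different blocks, giving {p8,p12} and {p3}.
Refine {p4,p6,p7,p11} on symbol 1: members go to different blocks, giving {p4,p6} and {p7,p11}.
The partition is now stable with 9 blocks: {p2} | {p8,p12} | {p10} | {p4,p6} | {p1} | {p9} | {p5} | {p3} | {p7,p11}.
p7 and p11 lie in the same block of the stable partition, so they are equivalent — no string distinguishes them.

Yes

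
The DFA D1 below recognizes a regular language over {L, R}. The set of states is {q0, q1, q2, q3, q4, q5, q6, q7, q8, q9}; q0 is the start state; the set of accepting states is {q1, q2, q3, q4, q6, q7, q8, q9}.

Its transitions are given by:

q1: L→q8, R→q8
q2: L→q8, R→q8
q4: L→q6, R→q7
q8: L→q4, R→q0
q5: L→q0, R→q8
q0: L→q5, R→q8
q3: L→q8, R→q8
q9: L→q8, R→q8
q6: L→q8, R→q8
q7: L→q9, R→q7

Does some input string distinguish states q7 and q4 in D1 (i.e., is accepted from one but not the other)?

No

States {q1,q2,q3} cannot be reached from the start state, so discard them.
Start with accepting vs non-accepting: {q4,q6,q7,q8,q9} | {q0,q5}.
Split {q4,q6,q7,q8,q9} by δ(·,R) → {q4,q6,q7,q9} and {q8}.
Split {q4,q6,q7,q9} by δ(·,L) → {q4,q7} and {q6,q9}.
The partition is now stable with 4 blocks: {q4,q7} | {q0,q5} | {q8} | {q6,q9}.
q7 and q4 lie in the same block of the stable partition, so they are equivalent — no string distinguishes them.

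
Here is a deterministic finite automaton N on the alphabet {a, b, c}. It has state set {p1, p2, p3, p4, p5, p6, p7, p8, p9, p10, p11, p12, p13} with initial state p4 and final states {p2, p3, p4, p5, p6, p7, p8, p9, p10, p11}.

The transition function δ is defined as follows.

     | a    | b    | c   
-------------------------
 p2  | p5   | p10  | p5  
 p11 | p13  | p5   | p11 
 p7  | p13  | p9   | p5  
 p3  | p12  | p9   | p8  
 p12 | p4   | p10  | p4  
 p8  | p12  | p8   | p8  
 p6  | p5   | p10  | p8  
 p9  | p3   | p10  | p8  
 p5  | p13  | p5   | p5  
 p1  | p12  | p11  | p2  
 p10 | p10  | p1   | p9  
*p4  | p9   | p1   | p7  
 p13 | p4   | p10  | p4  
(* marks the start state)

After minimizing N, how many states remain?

Reachable states from the start: {p1,p2,p3,p4,p5,p7,p8,p9,p10,p11,p12,p13}. Unreachable: {p6} — drop them.
P0 = {p2,p3,p4,p5,p7,p8,p9,p10,p11} | {p1,p12,p13}.
Refine {p2,p3,p4,p5,p7,p8,p9,p10,p11} on symbol a: members go to different blocks, giving {p3,p5,p7,p8,p11} and {p2,p4,p9,p10}.
On input b, block {p3,p5,p7,p8,p11} splits into {p5,p8,p11} and {p3,p7}.
Split {p1,p12,p13} by δ(·,a) → {p12,p13} and {p1}.
On input a, block {p2,p4,p9,p10} splits into {p4,p10} and {p2} and {p9}.
Split {p4,p10} by δ(·,a) → {p4} and {p10}.
Stable partition: {p5,p8,p11} | {p12,p13} | {p4} | {p3,p7} | {p1} | {p2} | {p9} | {p10} — 8 equivalence classes.

8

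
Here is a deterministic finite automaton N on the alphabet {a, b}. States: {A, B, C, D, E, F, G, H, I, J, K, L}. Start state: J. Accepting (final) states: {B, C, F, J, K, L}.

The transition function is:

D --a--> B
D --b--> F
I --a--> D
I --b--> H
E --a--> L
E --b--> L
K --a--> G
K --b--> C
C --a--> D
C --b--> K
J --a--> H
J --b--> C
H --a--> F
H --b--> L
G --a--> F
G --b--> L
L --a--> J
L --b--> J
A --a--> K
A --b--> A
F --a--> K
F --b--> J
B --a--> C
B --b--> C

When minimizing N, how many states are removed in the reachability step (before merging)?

No path from J leads to A, E, I; the other 9 states are all reachable.

3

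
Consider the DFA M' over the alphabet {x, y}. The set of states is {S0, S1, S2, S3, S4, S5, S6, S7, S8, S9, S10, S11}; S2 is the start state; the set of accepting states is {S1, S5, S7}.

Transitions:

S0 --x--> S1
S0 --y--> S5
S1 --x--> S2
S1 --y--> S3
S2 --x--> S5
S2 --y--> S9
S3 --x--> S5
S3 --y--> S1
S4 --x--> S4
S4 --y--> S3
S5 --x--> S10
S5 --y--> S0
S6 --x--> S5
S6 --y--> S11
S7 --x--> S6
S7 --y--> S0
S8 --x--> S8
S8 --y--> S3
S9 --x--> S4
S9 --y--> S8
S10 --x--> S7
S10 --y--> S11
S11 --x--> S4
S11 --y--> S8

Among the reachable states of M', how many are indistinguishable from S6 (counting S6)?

All states are reachable from the start state.
Initial partition by acceptance: {S1,S5,S7} | {S0,S2,S3,S4,S6,S8,S9,S10,S11}.
Refine {S0,S2,S3,S4,S6,S8,S9,S10,S11} on symbol x: members go to different blocks, giving {S0,S2,S3,S6,S10} and {S4,S8,S9,S11}.
Refine {S0,S2,S3,S6,S10} on symbol y: members go to different blocks, giving {S2,S6,S10} and {S0,S3}.
Split {S4,S8,S9,S11} by δ(·,y) → {S4,S8} and {S9,S11}.
No further refinement is possible. Final partition (5 blocks): {S1,S5,S7} | {S2,S6,S10} | {S4,S8} | {S0,S3} | {S9,S11}.
State S6 belongs to the block {S2,S6,S10}, which has 3 states.

3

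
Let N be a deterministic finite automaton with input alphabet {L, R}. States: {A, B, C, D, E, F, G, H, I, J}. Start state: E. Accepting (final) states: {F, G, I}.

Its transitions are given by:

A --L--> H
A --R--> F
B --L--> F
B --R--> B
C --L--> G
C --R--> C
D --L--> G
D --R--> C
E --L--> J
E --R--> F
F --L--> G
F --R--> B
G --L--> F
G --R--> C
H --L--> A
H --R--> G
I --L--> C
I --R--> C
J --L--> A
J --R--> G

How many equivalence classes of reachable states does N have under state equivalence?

First remove the unreachable states {D,I}; 8 states remain.
Start with accepting vs non-accepting: {F,G} | {A,B,C,E,H,J}.
On input L, block {A,B,C,E,H,J} splits into {A,E,H,J} and {B,C}.
No further refinement is possible. Final partition (3 blocks): {F,G} | {A,E,H,J} | {B,C}.

3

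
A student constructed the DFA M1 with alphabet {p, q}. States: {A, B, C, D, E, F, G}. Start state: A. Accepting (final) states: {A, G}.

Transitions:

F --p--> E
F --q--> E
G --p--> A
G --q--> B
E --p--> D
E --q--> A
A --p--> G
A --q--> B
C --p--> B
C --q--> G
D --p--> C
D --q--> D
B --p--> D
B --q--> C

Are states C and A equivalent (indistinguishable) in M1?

Reachable states from the start: {A,B,C,D,G}. Unreachable: {E,F} — drop them.
Initial partition by acceptance: {A,G} | {B,C,D}.
Split {B,C,D} by δ(·,q) → {B,D} and {C}.
Refine {B,D} on symbol p: members go to different blocks, giving {B} and {D}.
Stable partition: {A,G} | {B} | {C} | {D} — 4 equivalence classes.
C and A end up in different blocks, so they are distinguishable. For instance, the string 'ε' is accepted from only A.

No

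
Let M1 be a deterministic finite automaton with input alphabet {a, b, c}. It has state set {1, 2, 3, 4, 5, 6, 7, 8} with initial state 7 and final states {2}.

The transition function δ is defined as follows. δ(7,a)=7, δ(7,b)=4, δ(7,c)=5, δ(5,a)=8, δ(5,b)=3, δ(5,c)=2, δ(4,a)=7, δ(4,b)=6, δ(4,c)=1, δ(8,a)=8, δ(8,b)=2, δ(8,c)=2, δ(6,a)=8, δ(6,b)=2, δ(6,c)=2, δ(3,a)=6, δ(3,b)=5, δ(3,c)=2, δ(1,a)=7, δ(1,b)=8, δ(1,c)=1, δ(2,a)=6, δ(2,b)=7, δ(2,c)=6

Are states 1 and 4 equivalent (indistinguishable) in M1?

All states are reachable from the start state.
Initial partition by acceptance: {2} | {1,3,4,5,6,7,8}.
On input b, block {1,3,4,5,6,7,8} splits into {1,3,4,5,7} and {6,8}.
Refine {1,3,4,5,7} on symbol a: members go to different blocks, giving {1,4,7} and {3,5}.
Split {1,4,7} by δ(·,b) → {1,4} and {7}.
The partition is now stable with 5 blocks: {2} | {1,4} | {6,8} | {3,5} | {7}.
1 and 4 lie in the same block of the stable partition, so they are equivalent — no string distinguishes them.

Yes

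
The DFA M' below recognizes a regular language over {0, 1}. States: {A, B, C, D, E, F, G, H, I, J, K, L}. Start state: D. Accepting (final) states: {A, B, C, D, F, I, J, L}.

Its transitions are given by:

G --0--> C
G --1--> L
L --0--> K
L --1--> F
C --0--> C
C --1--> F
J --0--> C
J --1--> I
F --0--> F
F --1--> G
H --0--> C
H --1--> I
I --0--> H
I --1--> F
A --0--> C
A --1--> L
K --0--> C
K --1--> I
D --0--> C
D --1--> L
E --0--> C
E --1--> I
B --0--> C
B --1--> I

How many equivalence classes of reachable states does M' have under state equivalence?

5

First remove the unreachable states {A,B,E,J}; 8 states remain.
Initial partition by acceptance: {C,D,F,I,L} | {G,H,K}.
On input 0, block {C,D,F,I,L} splits into {C,D,F} and {I,L}.
On input 1, block {C,D,F} splits into {C} and {D} and {F}.
Stable partition: {C} | {G,H,K} | {I,L} | {D} | {F} — 5 equivalence classes.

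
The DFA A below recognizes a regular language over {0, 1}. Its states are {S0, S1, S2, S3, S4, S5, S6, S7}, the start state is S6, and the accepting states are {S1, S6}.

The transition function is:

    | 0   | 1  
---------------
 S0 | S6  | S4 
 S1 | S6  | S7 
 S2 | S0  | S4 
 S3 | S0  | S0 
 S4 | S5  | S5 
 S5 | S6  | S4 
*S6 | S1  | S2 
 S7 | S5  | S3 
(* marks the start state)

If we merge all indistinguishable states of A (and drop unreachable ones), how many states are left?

All states are reachable from the start state.
Start with accepting vs non-accepting: {S1,S6} | {S0,S2,S3,S4,S5,S7}.
On input 0, block {S0,S2,S3,S4,S5,S7} splits into {S2,S3,S4,S7} and {S0,S5}.
On input 1, block {S2,S3,S4,S7} splits into {S2,S7} and {S3,S4}.
The partition is now stable with 4 blocks: {S1,S6} | {S2,S7} | {S0,S5} | {S3,S4}.

4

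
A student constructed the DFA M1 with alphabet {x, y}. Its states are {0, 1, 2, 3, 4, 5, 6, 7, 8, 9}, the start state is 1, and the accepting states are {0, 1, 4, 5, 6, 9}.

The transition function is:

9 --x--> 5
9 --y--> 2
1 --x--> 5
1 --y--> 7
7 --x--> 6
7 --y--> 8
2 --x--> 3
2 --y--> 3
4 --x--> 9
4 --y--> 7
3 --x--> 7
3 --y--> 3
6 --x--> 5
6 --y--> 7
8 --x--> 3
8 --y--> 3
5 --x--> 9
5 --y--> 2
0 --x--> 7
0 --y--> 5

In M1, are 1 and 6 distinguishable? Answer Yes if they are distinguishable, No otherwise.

No

States {0,4} cannot be reached from the start state, so discard them.
Initial partition by acceptance: {1,5,6,9} | {2,3,7,8}.
Refine {2,3,7,8} on symbol x: members go to different blocks, giving {2,3,8} and {7}.
On input y, block {1,5,6,9} splits into {1,6} and {5,9}.
Split {2,3,8} by δ(·,x) → {2,8} and {3}.
The partition is now stable with 5 blocks: {1,6} | {2,8} | {7} | {5,9} | {3}.
1 and 6 lie in the same block of the stable partition, so they are equivalent — no string distinguishes them.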